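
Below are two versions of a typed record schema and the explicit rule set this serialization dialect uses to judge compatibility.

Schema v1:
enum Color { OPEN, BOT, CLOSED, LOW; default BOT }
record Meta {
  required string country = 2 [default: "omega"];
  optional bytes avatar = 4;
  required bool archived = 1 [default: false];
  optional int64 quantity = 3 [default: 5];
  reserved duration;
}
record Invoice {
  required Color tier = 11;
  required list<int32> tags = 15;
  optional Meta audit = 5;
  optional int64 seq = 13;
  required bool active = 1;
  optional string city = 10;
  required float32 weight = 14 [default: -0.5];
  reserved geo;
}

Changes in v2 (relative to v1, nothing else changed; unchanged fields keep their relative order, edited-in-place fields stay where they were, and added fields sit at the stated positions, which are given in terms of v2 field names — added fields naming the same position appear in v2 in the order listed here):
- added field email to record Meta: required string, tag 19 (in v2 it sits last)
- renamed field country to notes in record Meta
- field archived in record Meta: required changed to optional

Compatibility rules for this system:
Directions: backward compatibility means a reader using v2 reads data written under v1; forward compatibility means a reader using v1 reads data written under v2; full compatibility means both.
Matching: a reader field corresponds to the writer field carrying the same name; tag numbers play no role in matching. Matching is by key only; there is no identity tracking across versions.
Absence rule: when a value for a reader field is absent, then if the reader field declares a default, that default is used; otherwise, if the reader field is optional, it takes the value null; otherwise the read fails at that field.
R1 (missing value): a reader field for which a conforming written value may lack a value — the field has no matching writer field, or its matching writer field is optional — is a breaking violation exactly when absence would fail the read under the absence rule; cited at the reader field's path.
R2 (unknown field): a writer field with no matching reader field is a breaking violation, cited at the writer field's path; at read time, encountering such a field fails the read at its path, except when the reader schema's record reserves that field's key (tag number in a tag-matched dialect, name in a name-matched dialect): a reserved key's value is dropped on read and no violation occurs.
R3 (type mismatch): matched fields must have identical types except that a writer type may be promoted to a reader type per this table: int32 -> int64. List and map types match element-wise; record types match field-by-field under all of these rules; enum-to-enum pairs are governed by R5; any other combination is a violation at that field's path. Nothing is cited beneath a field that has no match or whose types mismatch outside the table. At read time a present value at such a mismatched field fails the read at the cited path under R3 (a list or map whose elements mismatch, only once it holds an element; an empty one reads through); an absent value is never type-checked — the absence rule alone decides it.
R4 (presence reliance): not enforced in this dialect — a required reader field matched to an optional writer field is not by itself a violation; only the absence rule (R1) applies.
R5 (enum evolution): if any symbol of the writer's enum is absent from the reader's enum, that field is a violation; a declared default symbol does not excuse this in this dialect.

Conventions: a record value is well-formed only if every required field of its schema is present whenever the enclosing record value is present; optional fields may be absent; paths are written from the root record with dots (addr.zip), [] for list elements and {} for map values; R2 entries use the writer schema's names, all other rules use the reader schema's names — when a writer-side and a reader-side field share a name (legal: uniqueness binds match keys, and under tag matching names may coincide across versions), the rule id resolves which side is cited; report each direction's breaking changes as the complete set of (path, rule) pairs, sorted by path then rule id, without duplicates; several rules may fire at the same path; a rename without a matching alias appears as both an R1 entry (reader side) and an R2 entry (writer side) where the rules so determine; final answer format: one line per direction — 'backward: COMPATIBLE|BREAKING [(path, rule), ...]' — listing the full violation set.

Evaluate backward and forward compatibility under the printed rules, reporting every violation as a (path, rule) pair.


backward: BREAKING [(audit.country, R2), (audit.email, R1)]; forward: BREAKING [(audit.email, R2), (audit.notes, R2)]

arrows below run writer -> reader for Invoice
backward on Invoice — v2 reading data written by v1:
  Color -> Color, writer required: tier aligns to tier
  list<int32> -> list<int32>, writer required: tags aligns to tags
  Meta -> Meta, writer optional: audit aligns to audit
  int64 -> int64, writer optional: seq aligns to seq
  bool -> bool, writer required: active aligns to active
  string -> string, writer optional: city aligns to city
  float32 -> float32, writer required: weight aligns to weight
  audit.notes: no writer-side match
  bytes -> bytes, writer optional: audit.avatar aligns to audit.avatar
  bool -> bool, writer required: audit.archived aligns to audit.archived
  int64 -> int64, writer optional: audit.quantity aligns to audit.quantity
  audit.email: no writer-side match
  writer field audit.country has no reader counterpart
  rule R2 violated at audit.country
  rule R1 violated at audit.email
  => backward: BREAKING (2)
forward on Invoice — v1 reading data written by v2:
  Color -> Color, writer required: tier aligns to tier
  list<int32> -> list<int32>, writer required: tags aligns to tags
  Meta -> Meta, writer optional: audit aligns to audit
  int64 -> int64, writer optional: seq aligns to seq
  bool -> bool, writer required: active aligns to active
  string -> string, writer optional: city aligns to city
  float32 -> float32, writer required: weight aligns to weight
  audit.country: no writer-side match
  bytes -> bytes, writer optional: audit.avatar aligns to audit.avatar
  bool -> bool, writer optional: audit.archived aligns to audit.archived
  int64 -> int64, writer optional: audit.quantity aligns to audit.quantity
  writer field audit.notes has no reader counterpart
  writer field audit.email has no reader counterpart
  rule R2 violated at audit.email
  rule R2 violated at audit.notes
  => forward: BREAKING (2)


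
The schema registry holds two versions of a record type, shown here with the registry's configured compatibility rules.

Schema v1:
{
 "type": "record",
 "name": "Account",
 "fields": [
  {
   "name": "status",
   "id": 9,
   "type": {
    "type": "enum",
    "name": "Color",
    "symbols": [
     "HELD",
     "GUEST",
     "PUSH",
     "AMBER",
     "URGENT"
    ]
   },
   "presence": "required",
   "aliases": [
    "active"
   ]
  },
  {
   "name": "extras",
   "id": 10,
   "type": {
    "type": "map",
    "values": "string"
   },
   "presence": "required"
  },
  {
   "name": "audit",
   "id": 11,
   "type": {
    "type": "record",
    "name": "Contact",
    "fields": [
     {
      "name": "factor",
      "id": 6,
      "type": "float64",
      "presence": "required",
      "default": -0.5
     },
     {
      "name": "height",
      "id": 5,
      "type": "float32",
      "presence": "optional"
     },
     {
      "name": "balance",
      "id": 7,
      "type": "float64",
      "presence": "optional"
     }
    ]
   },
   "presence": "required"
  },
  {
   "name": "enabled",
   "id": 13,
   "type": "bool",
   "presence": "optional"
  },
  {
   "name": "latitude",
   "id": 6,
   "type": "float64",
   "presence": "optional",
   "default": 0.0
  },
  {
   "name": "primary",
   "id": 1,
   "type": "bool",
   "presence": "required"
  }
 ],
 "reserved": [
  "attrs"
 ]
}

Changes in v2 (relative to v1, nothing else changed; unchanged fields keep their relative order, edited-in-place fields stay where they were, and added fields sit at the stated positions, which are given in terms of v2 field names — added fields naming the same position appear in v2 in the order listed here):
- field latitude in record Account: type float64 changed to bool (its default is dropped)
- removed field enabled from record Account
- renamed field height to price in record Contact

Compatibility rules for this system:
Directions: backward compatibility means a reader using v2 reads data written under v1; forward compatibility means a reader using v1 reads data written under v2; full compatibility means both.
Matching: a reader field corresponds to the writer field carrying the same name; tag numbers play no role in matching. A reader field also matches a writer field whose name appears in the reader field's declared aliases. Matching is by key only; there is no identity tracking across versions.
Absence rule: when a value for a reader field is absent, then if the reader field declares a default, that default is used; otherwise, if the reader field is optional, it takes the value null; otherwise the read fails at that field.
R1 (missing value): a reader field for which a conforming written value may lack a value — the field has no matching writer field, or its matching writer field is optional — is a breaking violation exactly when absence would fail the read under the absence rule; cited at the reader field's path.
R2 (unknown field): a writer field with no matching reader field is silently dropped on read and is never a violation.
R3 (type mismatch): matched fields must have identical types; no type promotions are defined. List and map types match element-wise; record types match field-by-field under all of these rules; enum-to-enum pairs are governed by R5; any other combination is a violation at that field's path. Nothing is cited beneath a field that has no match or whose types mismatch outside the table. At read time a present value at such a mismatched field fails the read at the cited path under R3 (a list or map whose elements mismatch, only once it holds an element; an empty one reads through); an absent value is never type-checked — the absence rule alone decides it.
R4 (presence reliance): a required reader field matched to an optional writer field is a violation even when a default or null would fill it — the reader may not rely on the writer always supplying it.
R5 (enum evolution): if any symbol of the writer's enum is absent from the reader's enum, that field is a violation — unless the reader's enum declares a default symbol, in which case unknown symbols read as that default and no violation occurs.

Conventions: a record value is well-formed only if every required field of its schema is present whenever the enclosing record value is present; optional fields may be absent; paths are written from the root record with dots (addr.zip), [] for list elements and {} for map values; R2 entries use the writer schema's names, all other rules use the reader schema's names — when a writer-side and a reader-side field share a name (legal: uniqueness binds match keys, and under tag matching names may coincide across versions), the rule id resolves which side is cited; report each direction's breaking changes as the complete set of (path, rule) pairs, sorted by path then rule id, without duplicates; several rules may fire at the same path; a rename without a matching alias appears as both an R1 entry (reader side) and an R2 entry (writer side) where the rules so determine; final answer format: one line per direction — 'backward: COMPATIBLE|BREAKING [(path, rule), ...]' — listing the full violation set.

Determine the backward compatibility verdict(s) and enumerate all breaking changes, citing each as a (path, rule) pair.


each type pair in Account: writer, then reader
backward for Account (reader v2, writer v1):
  status: Color -> Color, writer required; from status
  extras: map<string, string> -> map<string, string>, writer required; from extras
  audit: Contact -> Contact, writer required; from audit
  latitude: float64 -> bool, writer optional; from latitude
  primary: bool -> bool, writer required; from primary
  writer field enabled has no reader counterpart
  audit.factor: float64 -> float64, writer required; from audit.factor
  audit.price: no writer match
  audit.balance: float64 -> float64, writer optional; from audit.balance
  writer field audit.height has no reader counterpart
  breaking: (latitude, R3)
  => backward verdict for Account: BREAKING, 1 violation(s)
remaining Account differences; none change what is asked:
  removed field enabled from record Account -> triggers nothing under Account's printed rules — same verdict
  renamed field height to price in record Contact -> triggers nothing under Account's printed rules — same verdict

backward: BREAKING [(latitude, R3)]


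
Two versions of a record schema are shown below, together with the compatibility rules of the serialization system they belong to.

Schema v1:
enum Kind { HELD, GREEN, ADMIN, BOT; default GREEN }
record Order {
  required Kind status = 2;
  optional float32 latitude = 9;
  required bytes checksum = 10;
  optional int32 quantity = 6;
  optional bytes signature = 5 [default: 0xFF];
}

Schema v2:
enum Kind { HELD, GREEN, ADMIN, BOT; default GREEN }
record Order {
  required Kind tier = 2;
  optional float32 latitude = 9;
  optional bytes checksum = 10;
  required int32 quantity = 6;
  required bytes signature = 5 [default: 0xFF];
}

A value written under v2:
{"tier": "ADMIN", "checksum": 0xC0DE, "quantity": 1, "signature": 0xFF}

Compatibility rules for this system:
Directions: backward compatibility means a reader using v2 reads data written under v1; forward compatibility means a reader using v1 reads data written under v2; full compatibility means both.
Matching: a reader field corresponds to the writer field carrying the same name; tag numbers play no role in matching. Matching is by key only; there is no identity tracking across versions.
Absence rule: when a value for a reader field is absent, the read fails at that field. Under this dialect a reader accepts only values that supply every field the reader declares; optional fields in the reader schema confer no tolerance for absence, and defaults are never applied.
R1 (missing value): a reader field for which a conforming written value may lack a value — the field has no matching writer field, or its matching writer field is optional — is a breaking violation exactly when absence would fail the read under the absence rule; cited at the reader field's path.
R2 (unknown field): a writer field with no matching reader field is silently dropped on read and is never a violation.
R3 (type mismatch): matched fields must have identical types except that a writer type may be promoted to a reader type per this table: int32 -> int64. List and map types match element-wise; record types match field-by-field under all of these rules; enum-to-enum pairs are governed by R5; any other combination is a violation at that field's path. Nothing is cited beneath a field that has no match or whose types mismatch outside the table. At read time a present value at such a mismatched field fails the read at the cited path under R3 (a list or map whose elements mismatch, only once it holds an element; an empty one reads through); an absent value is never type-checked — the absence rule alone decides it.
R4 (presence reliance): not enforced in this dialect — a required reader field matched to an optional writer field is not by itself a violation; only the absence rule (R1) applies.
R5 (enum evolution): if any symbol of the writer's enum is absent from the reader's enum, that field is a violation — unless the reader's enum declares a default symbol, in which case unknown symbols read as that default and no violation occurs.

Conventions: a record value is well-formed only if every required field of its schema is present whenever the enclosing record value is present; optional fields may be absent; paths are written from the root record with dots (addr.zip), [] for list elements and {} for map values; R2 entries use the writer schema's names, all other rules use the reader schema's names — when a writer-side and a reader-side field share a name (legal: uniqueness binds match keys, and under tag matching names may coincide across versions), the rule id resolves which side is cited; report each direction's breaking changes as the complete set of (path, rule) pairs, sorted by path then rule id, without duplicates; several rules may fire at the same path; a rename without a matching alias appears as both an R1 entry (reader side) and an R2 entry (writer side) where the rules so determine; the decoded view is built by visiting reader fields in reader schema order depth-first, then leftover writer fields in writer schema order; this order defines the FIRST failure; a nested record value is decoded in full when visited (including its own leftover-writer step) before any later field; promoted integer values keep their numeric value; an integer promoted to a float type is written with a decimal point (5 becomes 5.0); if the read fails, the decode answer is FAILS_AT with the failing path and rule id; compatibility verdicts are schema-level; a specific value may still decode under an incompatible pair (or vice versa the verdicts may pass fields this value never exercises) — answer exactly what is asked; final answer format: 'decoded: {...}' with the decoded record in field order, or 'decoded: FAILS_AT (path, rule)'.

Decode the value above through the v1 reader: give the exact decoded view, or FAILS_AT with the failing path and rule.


decoded: FAILS_AT (status, R1)

the writer's type comes first in each Order pair
decode walk for Order under reader schema v1:
  read fails at status under R1 (no fill)
  => FAILS_AT (status, R1)
the other Order changes do not affect what is asked:
  field checksum in record Order: required changed to optional -> affects the rule determinations only; this particular Order value decodes identically
  field quantity in record Order: optional changed to required -> affects the rule determinations only; this particular Order value decodes identically
  field signature in record Order: optional changed to required -> affects the rule determinations only; this particular Order value decodes identically


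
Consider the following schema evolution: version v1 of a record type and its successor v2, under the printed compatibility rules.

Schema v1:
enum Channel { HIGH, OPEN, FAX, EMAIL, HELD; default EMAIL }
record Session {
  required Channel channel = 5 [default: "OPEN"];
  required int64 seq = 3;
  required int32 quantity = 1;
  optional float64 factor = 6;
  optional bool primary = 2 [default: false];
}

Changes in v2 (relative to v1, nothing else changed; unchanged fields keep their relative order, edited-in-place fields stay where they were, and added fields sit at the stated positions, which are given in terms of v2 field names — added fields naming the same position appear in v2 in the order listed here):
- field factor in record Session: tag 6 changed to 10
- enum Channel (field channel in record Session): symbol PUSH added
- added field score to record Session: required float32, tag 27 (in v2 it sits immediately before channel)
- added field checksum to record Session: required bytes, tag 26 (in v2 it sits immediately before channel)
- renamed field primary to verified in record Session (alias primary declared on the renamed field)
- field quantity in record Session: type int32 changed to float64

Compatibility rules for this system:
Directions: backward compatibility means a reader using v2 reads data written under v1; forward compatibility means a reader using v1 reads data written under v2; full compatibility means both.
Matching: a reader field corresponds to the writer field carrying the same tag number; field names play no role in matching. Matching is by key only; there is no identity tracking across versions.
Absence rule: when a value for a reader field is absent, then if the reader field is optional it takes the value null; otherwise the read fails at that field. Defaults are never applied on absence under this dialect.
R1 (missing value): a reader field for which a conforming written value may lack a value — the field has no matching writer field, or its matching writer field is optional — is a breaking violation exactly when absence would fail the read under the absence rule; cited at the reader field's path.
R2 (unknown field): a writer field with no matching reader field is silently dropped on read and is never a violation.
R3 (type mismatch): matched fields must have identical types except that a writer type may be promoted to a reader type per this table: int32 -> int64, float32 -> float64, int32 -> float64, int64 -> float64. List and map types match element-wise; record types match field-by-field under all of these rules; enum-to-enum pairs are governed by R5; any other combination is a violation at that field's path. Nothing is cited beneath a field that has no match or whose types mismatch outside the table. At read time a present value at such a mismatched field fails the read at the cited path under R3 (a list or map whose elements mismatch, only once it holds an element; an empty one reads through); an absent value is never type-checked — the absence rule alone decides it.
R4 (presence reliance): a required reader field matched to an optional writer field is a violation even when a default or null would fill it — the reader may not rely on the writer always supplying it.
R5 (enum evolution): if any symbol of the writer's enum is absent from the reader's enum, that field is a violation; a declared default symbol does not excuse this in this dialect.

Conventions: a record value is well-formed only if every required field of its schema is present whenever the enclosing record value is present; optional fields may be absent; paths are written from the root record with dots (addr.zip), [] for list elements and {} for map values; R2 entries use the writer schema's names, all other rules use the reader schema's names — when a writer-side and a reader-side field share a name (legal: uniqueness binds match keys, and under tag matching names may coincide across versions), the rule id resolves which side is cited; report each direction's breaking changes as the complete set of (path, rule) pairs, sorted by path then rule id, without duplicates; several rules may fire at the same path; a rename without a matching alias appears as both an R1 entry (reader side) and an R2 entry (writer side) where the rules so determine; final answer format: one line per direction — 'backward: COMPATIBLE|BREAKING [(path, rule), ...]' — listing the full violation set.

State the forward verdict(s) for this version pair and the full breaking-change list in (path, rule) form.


in Session below, arrows point writer -> reader
forward for Session (reader v1, writer v2):
  channel: paired with writer channel (Channel -> Channel; writer required)
  seq: paired with writer seq (int64 -> int64; writer required)
  quantity: paired with writer quantity (float64 -> int32; writer required)
  factor: no writer match
  primary: paired with writer verified (bool -> bool; writer optional)
  score (writer side), unknown to reader
  checksum (writer side), unknown to reader
  factor (writer side), unknown to reader
  rule R5 violated at channel
  rule R3 violated at quantity
  => 2 violation(s): forward is BREAKING for Session
ruling out the remaining Session differences:
  field factor in record Session: tag 6 changed to 10 -> triggers nothing under Session's printed rules — same verdict
  added field checksum to record Session: required bytes, tag 26 (in v2 it sits immediately before channel) -> matters only for Session's backward compatibility — outside the asked direction
  added field score to record Session: required float32, tag 27 (in v2 it sits immediately before channel) -> matters only for Session's backward compatibility — outside the asked direction
  renamed field primary to verified in record Session (alias primary declared on the renamed field) -> triggers nothing under Session's printed rules — same verdict

forward: BREAKING [(channel, R5), (quantity, R3)]


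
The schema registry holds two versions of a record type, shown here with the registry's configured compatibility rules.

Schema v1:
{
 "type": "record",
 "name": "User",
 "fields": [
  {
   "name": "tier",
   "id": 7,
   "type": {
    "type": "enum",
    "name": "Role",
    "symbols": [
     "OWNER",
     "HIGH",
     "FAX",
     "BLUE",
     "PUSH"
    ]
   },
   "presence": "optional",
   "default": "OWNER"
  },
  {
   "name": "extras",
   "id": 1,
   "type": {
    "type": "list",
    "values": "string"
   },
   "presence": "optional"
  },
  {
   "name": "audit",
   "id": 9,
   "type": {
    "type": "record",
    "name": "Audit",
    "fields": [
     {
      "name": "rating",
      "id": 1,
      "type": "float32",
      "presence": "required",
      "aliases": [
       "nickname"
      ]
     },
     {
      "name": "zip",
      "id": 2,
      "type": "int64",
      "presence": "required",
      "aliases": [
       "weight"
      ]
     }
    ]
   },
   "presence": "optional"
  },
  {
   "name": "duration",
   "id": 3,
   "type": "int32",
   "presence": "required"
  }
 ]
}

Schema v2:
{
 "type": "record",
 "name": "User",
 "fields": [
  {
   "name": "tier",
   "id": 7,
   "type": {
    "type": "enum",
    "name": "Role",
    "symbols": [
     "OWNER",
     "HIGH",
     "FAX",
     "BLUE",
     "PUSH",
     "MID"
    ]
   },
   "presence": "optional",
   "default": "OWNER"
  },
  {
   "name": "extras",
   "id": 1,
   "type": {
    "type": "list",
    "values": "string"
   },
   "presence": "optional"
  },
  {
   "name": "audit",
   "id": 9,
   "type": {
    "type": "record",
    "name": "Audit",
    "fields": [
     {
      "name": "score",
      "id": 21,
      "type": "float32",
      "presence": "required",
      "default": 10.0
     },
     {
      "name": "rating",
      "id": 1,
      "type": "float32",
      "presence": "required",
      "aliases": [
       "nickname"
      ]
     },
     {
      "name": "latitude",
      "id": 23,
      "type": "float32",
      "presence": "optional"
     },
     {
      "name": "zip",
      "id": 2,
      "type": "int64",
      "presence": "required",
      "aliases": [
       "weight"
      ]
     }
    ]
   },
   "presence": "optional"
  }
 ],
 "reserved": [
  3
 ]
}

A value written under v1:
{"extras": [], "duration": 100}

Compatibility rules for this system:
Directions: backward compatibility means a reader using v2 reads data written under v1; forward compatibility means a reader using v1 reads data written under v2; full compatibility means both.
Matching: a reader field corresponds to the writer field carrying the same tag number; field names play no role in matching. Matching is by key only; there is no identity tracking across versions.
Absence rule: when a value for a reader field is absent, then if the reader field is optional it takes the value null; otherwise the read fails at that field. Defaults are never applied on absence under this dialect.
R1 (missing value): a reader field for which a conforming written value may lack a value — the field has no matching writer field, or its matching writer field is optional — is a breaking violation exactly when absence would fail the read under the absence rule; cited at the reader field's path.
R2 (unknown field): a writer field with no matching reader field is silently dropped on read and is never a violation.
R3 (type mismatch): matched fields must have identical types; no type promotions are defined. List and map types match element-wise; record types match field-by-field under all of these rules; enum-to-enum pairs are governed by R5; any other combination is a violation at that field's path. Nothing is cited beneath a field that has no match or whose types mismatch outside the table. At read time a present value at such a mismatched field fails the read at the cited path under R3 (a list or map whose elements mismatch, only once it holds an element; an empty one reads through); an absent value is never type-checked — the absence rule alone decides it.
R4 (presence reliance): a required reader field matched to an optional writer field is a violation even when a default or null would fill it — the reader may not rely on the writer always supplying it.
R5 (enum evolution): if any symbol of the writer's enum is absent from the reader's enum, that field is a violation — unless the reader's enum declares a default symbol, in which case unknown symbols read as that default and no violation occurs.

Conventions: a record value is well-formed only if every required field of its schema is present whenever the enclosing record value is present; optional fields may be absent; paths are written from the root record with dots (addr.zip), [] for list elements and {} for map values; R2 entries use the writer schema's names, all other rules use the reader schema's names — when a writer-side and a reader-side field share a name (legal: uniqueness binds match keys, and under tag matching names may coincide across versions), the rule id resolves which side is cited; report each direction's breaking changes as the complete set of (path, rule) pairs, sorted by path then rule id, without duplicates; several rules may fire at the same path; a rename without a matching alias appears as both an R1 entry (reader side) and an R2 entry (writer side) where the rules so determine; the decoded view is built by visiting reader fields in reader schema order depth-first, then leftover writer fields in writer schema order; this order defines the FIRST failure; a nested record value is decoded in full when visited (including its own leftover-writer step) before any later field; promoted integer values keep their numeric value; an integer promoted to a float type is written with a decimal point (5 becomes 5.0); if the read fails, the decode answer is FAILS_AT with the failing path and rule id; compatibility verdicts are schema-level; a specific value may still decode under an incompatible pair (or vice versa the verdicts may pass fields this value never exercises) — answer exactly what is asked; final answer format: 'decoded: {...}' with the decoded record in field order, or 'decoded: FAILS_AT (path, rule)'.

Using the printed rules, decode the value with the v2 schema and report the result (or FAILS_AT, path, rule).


decoded: {"tier": null, "extras": [], "audit": null}

each type pair in User: writer, then reader
decoding the User value with the v2 reader:
  tier := null (absent, optional -> null)
  extras := []
  audit := null (absent, optional -> null)
  writer duration: unknown -> dropped
  => decoded: {"tier": null, "extras": [], "audit": null}
ruling out the remaining User differences:
  added field latitude to record Audit: optional float32, tag 23 (in v2 it sits immediately before zip) -> no rule fires on it and the decoded User view is identical with or without it
  enum Role (field tier in record User): symbol MID added -> schema-level compatibility only; this User value's decode is unchanged
  added field score to record Audit: required float32, tag 21, default 10.0 (in v2 it sits immediately before rating) -> schema-level compatibility only; this User value's decode is unchanged


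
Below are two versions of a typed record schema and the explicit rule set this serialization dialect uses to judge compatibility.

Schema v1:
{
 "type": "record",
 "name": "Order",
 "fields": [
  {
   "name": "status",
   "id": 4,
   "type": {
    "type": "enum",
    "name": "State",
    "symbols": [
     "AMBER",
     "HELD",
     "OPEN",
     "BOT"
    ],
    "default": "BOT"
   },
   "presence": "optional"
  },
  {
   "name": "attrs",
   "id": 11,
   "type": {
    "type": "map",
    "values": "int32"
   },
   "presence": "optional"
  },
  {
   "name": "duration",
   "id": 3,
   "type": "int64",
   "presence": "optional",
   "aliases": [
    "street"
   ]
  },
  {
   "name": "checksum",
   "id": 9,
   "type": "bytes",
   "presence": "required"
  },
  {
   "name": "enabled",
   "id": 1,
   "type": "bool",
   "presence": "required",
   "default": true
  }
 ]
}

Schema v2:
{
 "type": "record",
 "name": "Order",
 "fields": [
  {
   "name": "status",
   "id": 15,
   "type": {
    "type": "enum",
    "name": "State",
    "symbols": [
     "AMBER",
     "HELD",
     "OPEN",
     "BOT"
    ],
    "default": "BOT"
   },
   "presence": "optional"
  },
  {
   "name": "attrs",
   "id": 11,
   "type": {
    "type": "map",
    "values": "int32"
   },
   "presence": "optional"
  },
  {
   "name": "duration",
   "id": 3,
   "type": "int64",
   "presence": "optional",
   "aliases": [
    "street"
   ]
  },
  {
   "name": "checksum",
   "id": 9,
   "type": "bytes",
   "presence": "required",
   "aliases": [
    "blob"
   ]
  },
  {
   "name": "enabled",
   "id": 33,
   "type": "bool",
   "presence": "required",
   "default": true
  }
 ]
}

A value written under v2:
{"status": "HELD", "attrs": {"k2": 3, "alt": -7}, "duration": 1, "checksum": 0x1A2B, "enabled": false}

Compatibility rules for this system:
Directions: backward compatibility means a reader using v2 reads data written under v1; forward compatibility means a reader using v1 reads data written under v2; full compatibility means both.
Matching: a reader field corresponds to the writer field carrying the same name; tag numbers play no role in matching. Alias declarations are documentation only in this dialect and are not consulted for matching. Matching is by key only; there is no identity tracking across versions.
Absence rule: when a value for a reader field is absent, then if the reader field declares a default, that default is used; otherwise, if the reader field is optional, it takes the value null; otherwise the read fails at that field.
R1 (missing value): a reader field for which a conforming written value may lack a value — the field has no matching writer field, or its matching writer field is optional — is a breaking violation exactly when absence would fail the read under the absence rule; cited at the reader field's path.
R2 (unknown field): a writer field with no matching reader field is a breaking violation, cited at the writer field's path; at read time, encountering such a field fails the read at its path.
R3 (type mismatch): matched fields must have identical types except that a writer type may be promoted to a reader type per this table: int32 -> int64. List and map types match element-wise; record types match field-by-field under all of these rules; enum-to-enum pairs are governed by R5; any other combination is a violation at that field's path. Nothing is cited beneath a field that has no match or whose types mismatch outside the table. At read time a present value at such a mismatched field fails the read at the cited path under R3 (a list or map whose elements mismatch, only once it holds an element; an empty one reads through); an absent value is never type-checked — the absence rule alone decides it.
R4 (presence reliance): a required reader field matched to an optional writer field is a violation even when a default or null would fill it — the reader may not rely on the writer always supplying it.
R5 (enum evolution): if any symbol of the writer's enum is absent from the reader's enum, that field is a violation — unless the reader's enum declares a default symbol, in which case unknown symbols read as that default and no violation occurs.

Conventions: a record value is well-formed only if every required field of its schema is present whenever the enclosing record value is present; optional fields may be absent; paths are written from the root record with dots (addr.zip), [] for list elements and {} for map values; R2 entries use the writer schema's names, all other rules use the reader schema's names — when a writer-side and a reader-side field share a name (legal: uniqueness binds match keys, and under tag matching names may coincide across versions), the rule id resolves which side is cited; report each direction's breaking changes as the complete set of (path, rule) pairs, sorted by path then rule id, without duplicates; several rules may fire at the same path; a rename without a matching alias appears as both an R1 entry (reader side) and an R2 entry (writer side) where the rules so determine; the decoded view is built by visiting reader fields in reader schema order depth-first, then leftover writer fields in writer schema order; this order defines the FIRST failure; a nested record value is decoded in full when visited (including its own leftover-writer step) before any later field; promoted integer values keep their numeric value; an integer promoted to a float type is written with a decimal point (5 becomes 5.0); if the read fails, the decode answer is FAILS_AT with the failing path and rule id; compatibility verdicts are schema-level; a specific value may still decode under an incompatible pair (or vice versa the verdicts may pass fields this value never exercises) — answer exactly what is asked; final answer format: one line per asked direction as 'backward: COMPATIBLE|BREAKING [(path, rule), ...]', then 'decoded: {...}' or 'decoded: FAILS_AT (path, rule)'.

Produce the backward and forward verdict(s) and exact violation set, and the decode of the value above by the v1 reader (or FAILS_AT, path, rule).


backward: COMPATIBLE []; forward: COMPATIBLE []; decoded: {"status": "HELD", "attrs": {"k2": 3, "alt": -7}, "duration": 1, "checksum": 0x1A2B, "enabled": false}

arrows below run writer -> reader for Order
backward pass over Order, reader schema v2, writer schema v1:
  State -> State, writer optional: status aligns to status
  map<string, int32> -> map<string, int32>, writer optional: attrs aligns to attrs
  int64 -> int64, writer optional: duration aligns to duration
  bytes -> bytes, writer required: checksum aligns to checksum
  bool -> bool, writer required: enabled aligns to enabled
  => no violations; backward on Order: COMPATIBLE
forward pass over Order, reader schema v1, writer schema v2:
  State -> State, writer optional: status aligns to status
  map<string, int32> -> map<string, int32>, writer optional: attrs aligns to attrs
  int64 -> int64, writer optional: duration aligns to duration
  bytes -> bytes, writer required: checksum aligns to checksum
  bool -> bool, writer required: enabled aligns to enabled
  => no violations; forward on Order: COMPATIBLE
decoding the Order value with the v1 reader:
  status := "HELD"
  attrs := {"k2": 3, "alt": -7}
  duration := 1
  checksum := 0x1A2B
  enabled := false
  => decoded: {"status": "HELD", "attrs": {"k2": 3, "alt": -7}, "duration": 1, "checksum": 0x1A2B, "enabled": false}


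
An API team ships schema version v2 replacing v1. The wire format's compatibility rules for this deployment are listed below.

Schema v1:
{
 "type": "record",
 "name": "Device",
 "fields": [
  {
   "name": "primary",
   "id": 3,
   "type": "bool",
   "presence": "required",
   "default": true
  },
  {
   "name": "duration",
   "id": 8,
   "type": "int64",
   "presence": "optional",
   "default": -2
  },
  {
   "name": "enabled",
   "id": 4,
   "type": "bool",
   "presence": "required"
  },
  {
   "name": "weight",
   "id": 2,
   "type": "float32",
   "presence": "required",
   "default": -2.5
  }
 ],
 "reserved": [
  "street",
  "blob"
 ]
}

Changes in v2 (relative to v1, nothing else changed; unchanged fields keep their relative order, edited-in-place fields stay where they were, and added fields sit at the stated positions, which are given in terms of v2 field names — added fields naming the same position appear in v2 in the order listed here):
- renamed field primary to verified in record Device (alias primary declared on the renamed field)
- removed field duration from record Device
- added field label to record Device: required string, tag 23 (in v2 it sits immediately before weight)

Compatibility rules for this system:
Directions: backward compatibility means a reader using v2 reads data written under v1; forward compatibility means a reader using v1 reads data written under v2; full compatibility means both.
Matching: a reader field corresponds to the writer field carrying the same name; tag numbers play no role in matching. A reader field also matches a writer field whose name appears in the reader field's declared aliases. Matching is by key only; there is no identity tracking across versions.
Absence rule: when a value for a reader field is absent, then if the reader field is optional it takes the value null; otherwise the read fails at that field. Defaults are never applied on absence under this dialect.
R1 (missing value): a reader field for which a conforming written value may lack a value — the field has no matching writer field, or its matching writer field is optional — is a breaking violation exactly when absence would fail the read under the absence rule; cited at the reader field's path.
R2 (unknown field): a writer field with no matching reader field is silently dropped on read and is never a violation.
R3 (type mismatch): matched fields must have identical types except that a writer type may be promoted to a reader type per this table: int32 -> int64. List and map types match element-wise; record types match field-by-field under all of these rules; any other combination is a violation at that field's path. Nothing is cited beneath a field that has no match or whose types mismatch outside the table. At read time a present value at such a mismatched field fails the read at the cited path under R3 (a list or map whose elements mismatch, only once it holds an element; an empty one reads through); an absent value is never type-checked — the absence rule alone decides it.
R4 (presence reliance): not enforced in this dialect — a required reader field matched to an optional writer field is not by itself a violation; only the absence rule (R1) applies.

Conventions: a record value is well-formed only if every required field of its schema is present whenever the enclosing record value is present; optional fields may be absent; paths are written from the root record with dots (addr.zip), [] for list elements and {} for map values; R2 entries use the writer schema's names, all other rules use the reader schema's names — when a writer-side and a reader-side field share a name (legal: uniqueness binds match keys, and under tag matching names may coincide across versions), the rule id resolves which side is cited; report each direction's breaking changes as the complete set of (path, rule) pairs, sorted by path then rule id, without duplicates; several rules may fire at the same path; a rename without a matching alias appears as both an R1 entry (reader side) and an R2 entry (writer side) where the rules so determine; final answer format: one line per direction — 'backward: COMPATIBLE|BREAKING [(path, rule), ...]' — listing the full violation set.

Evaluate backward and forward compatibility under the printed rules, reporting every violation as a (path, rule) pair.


the writer's type comes first in each Device pair
backward pass over Device, reader schema v2, writer schema v1:
  verified: bool -> bool, writer required; from primary
  enabled: bool -> bool, writer required; from enabled
  label: no writer-side match
  weight: float32 -> float32, writer required; from weight
  writer field duration has no reader counterpart
  breaking: (label, R1)
  => backward: BREAKING (1)
forward pass over Device, reader schema v1, writer schema v2:
  primary: no writer-side match
  duration: no writer-side match
  enabled: bool -> bool, writer required; from enabled
  weight: float32 -> float32, writer required; from weight
  writer field verified has no reader counterpart
  writer field label has no reader counterpart
  breaking: (primary, R1)
  => forward: BREAKING (1)

backward: BREAKING [(label, R1)]; forward: BREAKING [(primary, R1)]
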